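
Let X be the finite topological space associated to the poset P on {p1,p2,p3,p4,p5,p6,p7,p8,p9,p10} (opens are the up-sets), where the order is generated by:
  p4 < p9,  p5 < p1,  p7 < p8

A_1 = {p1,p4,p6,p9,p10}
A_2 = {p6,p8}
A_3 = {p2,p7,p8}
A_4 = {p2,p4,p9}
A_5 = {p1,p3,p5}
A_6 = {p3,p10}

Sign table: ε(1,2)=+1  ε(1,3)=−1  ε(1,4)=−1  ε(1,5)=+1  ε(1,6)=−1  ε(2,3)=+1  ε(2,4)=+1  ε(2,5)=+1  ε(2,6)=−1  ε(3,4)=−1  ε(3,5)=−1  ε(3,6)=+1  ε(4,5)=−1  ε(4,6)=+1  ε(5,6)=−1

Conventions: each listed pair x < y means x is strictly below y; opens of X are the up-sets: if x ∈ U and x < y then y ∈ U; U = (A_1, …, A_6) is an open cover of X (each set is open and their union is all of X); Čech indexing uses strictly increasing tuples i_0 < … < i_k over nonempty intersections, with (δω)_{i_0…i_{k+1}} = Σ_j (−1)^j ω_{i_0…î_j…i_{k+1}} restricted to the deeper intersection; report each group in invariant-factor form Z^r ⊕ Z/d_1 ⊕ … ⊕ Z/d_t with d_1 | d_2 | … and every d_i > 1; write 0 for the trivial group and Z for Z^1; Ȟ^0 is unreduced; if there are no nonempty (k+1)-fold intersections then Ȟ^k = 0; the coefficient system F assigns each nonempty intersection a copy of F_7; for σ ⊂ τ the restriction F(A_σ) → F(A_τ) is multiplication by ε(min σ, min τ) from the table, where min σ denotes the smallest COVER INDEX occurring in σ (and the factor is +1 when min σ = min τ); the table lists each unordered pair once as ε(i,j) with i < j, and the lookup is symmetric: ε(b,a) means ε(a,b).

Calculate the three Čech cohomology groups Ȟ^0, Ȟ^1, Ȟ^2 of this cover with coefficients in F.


nerve of the cover:
  A12={p6} A14={p4,p9} A15={p1} A16={p10} A23={p8} A34={p2} A56={p3}
C dims 6,7; δ0: rk_F7 5
Ȟ^0 = (6 − 5) − 0 = 1, so Ȟ^0 ≅ Z/7
Ȟ^1 = (7 − 0) − 5 = 2, so Ȟ^1 ≅ Z/7 ⊕ Z/7
Ȟ^2 = (0 − 0) − 0 = 0, so Ȟ^2 ≅ 0

Ȟ^0 ≅ Z/7; Ȟ^1 ≅ Z/7 ⊕ Z/7; Ȟ^2 ≅ 0


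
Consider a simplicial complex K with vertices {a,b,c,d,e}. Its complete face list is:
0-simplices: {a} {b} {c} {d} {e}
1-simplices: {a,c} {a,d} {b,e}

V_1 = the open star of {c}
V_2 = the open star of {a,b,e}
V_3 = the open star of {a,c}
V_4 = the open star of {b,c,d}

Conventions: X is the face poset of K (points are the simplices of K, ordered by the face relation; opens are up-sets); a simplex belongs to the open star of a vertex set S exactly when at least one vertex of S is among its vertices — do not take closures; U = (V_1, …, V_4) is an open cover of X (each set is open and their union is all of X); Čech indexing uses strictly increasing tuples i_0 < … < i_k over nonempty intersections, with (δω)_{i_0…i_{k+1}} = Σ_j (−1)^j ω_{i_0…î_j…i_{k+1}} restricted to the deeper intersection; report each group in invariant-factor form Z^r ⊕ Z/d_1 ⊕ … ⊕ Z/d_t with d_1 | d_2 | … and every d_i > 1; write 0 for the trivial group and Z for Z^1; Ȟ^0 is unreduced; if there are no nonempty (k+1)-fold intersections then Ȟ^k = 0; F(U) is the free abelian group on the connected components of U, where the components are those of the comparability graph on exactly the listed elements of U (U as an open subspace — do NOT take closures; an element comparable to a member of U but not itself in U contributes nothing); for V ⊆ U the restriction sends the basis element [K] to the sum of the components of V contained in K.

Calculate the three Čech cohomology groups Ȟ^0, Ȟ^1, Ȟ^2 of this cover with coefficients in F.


Ȟ^0(U;F) ≅ Z^2; Ȟ^1(U;F) ≅ 0; Ȟ^2(U;F) ≅ 0

cover nerve:
  V1={{c},{a,c}} V2={{a},{b},{e},{a,c},{a,d},{b,e}} V3={{a},{c},{a,c},{a,d}} V4={{b},{c},{d},{a,c},{a,d},{b,e}}
  V12={{a,c}} V13={{c},{a,c}} V14={{c},{a,c}} V23={{a},{a,c},{a,d}} V24={{b},{a,c},{a,d},{b,e}} V34={{c},{a,c},{a,d}}
  V123={{a,c}} V124={{a,c}} V134={{c},{a,c}} V234={{a,c},{a,d}}
  V1234={{a,c}}
components per intersection:
  V1: {{c},{a,c}}
  V2: {{a},{a,c},{a,d}} {{b},{e},{b,e}}
  V3: {{a},{c},{a,c},{a,d}}
  V4: {{b},{b,e}} {{c},{a,c}} {{d},{a,d}}
  V12: {{a,c}}
  V13: {{c},{a,c}}
  V14: {{c},{a,c}}
  V23: {{a},{a,c},{a,d}}
  V24: {{b},{b,e}} {{a,c}} {{a,d}}
  V34: {{c},{a,c}} {{a,d}}
  V123: {{a,c}}
  V124: {{a,c}}
  V134: {{c},{a,c}}
  V234: {{a,c}} {{a,d}}
  V1234: {{a,c}}
C dims 7,9,5,1; δ0: rk 5, SNF 1^5; δ1: rk 4, SNF 1^4; δ2: rk 1, SNF 1^1
Ȟ^0: (7−5)−0=2 ⇒ Z^2
Ȟ^1: (9−4)−5=0 ⇒ 0
Ȟ^2: (5−1)−4=0 ⇒ 0


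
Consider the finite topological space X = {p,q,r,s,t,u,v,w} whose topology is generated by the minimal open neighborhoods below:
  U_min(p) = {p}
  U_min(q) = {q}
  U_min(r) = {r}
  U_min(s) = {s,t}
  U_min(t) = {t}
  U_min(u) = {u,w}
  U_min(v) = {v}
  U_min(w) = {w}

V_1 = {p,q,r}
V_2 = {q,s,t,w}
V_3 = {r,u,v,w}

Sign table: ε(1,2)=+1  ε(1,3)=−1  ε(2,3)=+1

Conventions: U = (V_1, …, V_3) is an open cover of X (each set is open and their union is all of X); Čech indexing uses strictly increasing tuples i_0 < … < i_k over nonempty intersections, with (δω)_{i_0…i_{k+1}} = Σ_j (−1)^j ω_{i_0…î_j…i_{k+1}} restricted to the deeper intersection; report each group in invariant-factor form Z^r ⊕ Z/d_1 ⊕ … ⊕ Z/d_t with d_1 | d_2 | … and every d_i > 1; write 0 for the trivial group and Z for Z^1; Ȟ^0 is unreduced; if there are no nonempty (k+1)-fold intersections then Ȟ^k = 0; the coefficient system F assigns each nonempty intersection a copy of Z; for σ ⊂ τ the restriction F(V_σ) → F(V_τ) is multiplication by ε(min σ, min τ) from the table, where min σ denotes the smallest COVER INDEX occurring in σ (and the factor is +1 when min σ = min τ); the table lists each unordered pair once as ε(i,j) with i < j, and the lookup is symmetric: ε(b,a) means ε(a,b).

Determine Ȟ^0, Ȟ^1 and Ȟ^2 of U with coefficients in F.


nonempty overlaps:
  V12={q} V13={r} V23={w}
C dims 3,3; δ0: rk 3, SNF 1^2·2
degree 0: 3−3−0 = 0 → Ȟ^0 ≅ 0
degree 1: 3−0−3 = 0 plus torsion [2] → Ȟ^1 ≅ Z/2
degree 2: 0−0−0 = 0 → Ȟ^2 ≅ 0

Ȟ^0(U;F) ≅ 0; Ȟ^1(U;F) ≅ Z/2; Ȟ^2(U;F) ≅ 0


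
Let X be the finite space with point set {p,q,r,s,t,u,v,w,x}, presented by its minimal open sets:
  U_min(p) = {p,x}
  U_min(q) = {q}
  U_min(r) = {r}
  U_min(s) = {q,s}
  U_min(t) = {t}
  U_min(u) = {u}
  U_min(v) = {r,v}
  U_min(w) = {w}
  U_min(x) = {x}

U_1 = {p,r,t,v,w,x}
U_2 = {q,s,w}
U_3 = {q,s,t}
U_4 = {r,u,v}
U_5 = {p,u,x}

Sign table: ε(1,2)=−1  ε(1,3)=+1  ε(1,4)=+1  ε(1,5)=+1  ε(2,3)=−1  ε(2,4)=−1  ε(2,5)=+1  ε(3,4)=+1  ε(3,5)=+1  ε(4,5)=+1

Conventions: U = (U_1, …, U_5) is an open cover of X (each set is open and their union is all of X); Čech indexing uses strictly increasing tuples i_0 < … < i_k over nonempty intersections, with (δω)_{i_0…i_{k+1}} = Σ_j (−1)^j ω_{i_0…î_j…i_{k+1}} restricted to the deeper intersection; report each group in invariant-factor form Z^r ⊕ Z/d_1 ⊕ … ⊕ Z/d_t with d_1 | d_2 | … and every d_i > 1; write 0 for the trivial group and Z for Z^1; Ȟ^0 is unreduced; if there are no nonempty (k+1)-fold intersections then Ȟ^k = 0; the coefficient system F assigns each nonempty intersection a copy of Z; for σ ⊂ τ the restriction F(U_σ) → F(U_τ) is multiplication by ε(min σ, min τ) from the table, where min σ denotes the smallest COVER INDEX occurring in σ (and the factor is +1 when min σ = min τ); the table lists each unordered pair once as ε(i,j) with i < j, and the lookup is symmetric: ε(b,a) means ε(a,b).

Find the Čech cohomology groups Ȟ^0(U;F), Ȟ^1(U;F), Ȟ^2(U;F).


intersection data:
  U12={w} U13={t} U14={r,v} U15={p,x} U23={q,s} U45={u}
C dims 5,6; δ0: rk 4, SNF 1^4
Ȟ^0 = (5 − 4) − 0 = 1, so Ȟ^0 ≅ Z
Ȟ^1 = (6 − 0) − 4 = 2, so Ȟ^1 ≅ Z^2
Ȟ^2 = (0 − 0) − 0 = 0, so Ȟ^2 ≅ 0

Ȟ^0 = Z, Ȟ^1 = Z^2, Ȟ^2 = 0


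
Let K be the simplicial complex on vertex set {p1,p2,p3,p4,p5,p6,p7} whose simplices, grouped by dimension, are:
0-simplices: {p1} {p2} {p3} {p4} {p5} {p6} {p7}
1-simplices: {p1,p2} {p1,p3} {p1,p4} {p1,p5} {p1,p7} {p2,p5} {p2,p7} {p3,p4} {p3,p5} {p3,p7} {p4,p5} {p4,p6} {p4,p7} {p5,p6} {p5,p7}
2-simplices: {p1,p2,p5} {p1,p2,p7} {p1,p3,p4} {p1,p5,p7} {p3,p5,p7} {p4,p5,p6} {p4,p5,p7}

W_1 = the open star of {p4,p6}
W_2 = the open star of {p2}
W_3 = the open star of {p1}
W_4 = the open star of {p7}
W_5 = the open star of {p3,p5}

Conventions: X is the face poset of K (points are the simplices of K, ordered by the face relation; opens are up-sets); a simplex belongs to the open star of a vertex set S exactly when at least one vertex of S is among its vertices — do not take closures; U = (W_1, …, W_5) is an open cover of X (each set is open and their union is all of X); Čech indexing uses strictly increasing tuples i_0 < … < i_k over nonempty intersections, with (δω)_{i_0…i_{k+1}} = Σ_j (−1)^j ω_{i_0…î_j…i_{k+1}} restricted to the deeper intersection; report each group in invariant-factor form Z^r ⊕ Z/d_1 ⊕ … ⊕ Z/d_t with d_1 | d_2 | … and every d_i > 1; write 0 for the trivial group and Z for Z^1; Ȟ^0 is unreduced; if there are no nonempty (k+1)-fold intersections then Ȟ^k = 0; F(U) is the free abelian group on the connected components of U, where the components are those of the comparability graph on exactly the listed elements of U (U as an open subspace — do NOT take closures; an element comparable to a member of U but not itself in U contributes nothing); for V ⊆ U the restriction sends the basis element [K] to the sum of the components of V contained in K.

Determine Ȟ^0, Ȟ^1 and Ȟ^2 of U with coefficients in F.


nerve of the cover:
  W1={{p4},{p6},{p1,p4},{p3,p4},{p4,p5},{p4,p6},{p4,p7},{p5,p6},{p1,p3,p4},{p4,p5,p6},{p4,p5,p7}} W2={{p2},{p1,p2},{p2,p5},{p2,p7},{p1,p2,p5},{p1,p2,p7}} W3={{p1},{p1,p2},{p1,p3},{p1,p4},{p1,p5},{p1,p7},{p1,p2,p5},{p1,p2,p7},{p1,p3,p4},{p1,p5,p7}} W4={{p7},{p1,p7},{p2,p7},{p3,p7},{p4,p7},{p5,p7},{p1,p2,p7},{p1,p5,p7},{p3,p5,p7},{p4,p5,p7}} W5={{p3},{p5},{p1,p3},{p1,p5},{p2,p5},{p3,p4},{p3,p5},{p3,p7},{p4,p5},{p5,p6},{p5,p7},{p1,p2,p5},{p1,p3,p4},{p1,p5,p7},{p3,p5,p7},{p4,p5,p6},{p4,p5,p7}}
  W13={{p1,p4},{p1,p3,p4}} W14={{p4,p7},{p4,p5,p7}} W15={{p3,p4},{p4,p5},{p5,p6},{p1,p3,p4},{p4,p5,p6},{p4,p5,p7}} W23={{p1,p2},{p1,p2,p5},{p1,p2,p7}} W24={{p2,p7},{p1,p2,p7}} W25={{p2,p5},{p1,p2,p5}} W34={{p1,p7},{p1,p2,p7},{p1,p5,p7}} W35={{p1,p3},{p1,p5},{p1,p2,p5},{p1,p3,p4},{p1,p5,p7}} W45={{p3,p7},{p5,p7},{p1,p5,p7},{p3,p5,p7},{p4,p5,p7}}
  W135={{p1,p3,p4}} W145={{p4,p5,p7}} W234={{p1,p2,p7}} W235={{p1,p2,p5}} W345={{p1,p5,p7}}
components per intersection:
  W1: {{p4},{p6},{p1,p4},{p3,p4},{p4,p5},{p4,p6},{p4,p7},{p5,p6},{p1,p3,p4},{p4,p5,p6},{p4,p5,p7}}
  W2: {{p2},{p1,p2},{p2,p5},{p2,p7},{p1,p2,p5},{p1,p2,p7}}
  W3: {{p1},{p1,p2},{p1,p3},{p1,p4},{p1,p5},{p1,p7},{p1,p2,p5},{p1,p2,p7},{p1,p3,p4},{p1,p5,p7}}
  W4: {{p7},{p1,p7},{p2,p7},{p3,p7},{p4,p7},{p5,p7},{p1,p2,p7},{p1,p5,p7},{p3,p5,p7},{p4,p5,p7}}
  W5: {{p3},{p5},{p1,p3},{p1,p5},{p2,p5},{p3,p4},{p3,p5},{p3,p7},{p4,p5},{p5,p6},{p5,p7},{p1,p2,p5},{p1,p3,p4},{p1,p5,p7},{p3,p5,p7},{p4,p5,p6},{p4,p5,p7}}
  W13: {{p1,p4},{p1,p3,p4}}
  W14: {{p4,p7},{p4,p5,p7}}
  W15: {{p3,p4},{p1,p3,p4}} {{p4,p5},{p5,p6},{p4,p5,p6},{p4,p5,p7}}
  W23: {{p1,p2},{p1,p2,p5},{p1,p2,p7}}
  W24: {{p2,p7},{p1,p2,p7}}
  W25: {{p2,p5},{p1,p2,p5}}
  W34: {{p1,p7},{p1,p2,p7},{p1,p5,p7}}
  W35: {{p1,p3},{p1,p3,p4}} {{p1,p5},{p1,p2,p5},{p1,p5,p7}}
  W45: {{p3,p7},{p5,p7},{p1,p5,p7},{p3,p5,p7},{p4,p5,p7}}
  W135: {{p1,p3,p4}}
  W145: {{p4,p5,p7}}
  W234: {{p1,p2,p7}}
  W235: {{p1,p2,p5}}
  W345: {{p1,p5,p7}}
C dims 5,11,5; δ0: rk 4, SNF 1^4; δ1: rk 5, SNF 1^5
Ȟ^0 = (5 − 4) − 0 = 1, so Ȟ^0 ≅ Z
Ȟ^1 = (11 − 5) − 4 = 2, so Ȟ^1 ≅ Z^2
Ȟ^2 = (5 − 0) − 5 = 0, so Ȟ^2 ≅ 0

Ȟ^0(U;F) ≅ Z, Ȟ^1(U;F) ≅ Z^2 and Ȟ^2(U;F) ≅ 0


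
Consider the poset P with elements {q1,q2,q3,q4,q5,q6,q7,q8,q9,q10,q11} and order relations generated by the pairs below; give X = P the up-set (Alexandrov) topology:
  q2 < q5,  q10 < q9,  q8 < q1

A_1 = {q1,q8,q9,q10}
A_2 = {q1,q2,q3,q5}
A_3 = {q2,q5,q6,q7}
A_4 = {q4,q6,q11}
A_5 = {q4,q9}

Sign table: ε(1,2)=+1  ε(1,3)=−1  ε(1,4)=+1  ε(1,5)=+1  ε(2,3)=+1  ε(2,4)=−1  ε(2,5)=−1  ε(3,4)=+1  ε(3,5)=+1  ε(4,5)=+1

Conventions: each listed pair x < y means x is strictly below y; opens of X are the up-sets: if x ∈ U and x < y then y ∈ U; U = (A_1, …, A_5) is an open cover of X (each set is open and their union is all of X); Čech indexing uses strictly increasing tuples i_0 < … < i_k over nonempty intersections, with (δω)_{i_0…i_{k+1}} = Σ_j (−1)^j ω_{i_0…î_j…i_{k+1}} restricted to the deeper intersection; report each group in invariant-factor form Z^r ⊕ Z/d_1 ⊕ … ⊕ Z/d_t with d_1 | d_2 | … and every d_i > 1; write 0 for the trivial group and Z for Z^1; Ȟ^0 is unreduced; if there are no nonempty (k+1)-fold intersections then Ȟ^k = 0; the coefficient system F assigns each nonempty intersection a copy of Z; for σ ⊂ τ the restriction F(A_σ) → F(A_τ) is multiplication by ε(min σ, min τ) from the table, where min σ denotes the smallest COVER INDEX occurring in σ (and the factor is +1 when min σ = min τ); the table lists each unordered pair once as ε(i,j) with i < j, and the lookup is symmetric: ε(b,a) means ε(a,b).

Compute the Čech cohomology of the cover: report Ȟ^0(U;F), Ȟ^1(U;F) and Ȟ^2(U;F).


nonempty overlaps:
  A12={q1} A15={q9} A23={q2,q5} A34={q6} A45={q4}
C dims 5,5; δ0: rk 4, SNF 1^4
degree 0: 5−4−0 = 1 → Ȟ^0 ≅ Z
degree 1: 5−0−4 = 1 → Ȟ^1 ≅ Z
degree 2: 0−0−0 = 0 → Ȟ^2 ≅ 0

Ȟ^0(U;F) ≅ Z, Ȟ^1(U;F) ≅ Z, Ȟ^2(U;F) ≅ 0


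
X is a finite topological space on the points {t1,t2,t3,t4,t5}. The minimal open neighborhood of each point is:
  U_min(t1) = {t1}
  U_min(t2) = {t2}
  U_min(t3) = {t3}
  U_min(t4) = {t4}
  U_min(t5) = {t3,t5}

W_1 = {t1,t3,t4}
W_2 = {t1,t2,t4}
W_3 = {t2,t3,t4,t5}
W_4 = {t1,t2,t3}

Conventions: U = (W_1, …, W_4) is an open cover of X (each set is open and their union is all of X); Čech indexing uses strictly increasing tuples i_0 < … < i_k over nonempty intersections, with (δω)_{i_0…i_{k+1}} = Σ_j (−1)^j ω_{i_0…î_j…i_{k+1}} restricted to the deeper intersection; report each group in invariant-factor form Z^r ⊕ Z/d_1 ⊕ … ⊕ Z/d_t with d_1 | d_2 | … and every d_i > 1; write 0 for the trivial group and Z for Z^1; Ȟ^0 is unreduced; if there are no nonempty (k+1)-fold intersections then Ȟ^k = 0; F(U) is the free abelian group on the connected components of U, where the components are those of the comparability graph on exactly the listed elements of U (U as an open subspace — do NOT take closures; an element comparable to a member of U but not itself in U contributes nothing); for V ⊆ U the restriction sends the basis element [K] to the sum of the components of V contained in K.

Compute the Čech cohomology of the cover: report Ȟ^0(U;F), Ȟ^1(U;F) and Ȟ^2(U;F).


nerve of the cover:
  W12={t1,t4} W13={t3,t4} W14={t1,t3} W23={t2,t4} W24={t1,t2} W34={t2,t3}
  W123={t4} W124={t1} W134={t3} W234={t2}
components per intersection:
  W1: {t1} {t3} {t4}
  W2: {t1} {t2} {t4}
  W3: {t2} {t3,t5} {t4}
  W4: {t1} {t2} {t3}
  W12: {t1} {t4}
  W13: {t3} {t4}
  W14: {t1} {t3}
  W23: {t2} {t4}
  W24: {t1} {t2}
  W34: {t2} {t3}
  W123: {t4}
  W124: {t1}
  W134: {t3}
  W234: {t2}
C dims 12,12,4; δ0: rk 8, SNF 1^8; δ1: rk 4, SNF 1^4
Ȟ^0 = (12 − 8) − 0 = 4, so Ȟ^0 ≅ Z^4
Ȟ^1 = (12 − 4) − 8 = 0, so Ȟ^1 ≅ 0
Ȟ^2 = (4 − 0) − 4 = 0, so Ȟ^2 ≅ 0

Ȟ^0 = Z^4, Ȟ^1 = 0 and Ȟ^2 = 0


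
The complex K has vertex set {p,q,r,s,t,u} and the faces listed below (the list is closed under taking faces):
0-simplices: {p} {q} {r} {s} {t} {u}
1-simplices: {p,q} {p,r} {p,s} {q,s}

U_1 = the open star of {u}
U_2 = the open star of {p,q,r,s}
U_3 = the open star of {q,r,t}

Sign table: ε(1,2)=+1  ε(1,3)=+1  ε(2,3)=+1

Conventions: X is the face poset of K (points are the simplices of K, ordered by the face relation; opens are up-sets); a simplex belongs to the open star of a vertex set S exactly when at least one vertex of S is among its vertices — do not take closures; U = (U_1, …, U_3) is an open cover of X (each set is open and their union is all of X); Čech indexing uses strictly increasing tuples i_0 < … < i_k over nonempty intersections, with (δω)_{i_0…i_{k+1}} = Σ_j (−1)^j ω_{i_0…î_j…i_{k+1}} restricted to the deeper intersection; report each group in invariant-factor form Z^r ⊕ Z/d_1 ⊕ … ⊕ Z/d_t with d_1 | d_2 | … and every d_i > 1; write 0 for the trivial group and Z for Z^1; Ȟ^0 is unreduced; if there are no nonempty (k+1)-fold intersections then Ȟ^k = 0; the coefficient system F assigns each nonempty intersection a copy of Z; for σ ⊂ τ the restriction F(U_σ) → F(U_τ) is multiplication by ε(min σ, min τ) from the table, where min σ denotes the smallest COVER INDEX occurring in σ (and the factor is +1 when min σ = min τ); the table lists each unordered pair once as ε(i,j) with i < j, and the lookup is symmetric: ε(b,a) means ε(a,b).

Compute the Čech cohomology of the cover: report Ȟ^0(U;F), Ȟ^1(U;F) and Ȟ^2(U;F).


cover nerve:
  U1={{u}} U2={{p},{q},{r},{s},{p,q},{p,r},{p,s},{q,s}} U3={{q},{r},{t},{p,q},{p,r},{q,s}}
  U23={{q},{r},{p,q},{p,r},{q,s}}
C dims 3,1; δ0: rk 1, SNF 1^1
Ȟ^0: (3−1)−0=2 ⇒ Z^2
Ȟ^1: (1−0)−1=0 ⇒ 0
Ȟ^2: (0−0)−0=0 ⇒ 0

Ȟ^0 = Z^2; Ȟ^1 = 0; Ȟ^2 = 0


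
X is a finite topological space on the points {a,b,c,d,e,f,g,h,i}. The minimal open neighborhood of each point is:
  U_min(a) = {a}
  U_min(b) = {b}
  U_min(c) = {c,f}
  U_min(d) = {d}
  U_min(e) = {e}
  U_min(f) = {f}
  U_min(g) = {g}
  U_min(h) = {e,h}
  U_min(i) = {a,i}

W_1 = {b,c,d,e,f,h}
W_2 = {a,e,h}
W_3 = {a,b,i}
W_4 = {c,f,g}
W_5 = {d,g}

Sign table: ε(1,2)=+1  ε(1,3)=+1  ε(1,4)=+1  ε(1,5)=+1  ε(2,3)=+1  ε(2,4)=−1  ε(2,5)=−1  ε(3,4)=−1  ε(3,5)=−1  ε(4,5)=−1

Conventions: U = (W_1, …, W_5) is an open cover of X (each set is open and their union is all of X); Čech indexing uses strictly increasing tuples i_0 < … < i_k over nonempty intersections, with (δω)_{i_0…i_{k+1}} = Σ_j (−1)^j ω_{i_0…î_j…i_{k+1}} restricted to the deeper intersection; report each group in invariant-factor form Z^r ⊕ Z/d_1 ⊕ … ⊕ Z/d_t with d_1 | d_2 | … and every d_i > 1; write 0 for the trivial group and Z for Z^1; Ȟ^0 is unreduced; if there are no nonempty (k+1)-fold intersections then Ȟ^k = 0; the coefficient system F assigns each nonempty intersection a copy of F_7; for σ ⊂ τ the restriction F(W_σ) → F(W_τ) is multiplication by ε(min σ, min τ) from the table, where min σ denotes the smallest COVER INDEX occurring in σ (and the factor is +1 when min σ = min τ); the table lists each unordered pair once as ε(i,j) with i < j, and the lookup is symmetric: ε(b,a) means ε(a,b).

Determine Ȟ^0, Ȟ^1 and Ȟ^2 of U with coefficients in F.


Ȟ^0(U;F) ≅ 0; Ȟ^1(U;F) ≅ Z/7; Ȟ^2(U;F) ≅ 0

cover nerve:
  W12={e,h} W13={b} W14={c,f} W15={d} W23={a} W45={g}
C dims 5,6; δ0: rk_F7 5
Ȟ^0: (5−5)−0=0 ⇒ 0
Ȟ^1: (6−0)−5=1 ⇒ Z/7
Ȟ^2: (0−0)−0=0 ⇒ 0


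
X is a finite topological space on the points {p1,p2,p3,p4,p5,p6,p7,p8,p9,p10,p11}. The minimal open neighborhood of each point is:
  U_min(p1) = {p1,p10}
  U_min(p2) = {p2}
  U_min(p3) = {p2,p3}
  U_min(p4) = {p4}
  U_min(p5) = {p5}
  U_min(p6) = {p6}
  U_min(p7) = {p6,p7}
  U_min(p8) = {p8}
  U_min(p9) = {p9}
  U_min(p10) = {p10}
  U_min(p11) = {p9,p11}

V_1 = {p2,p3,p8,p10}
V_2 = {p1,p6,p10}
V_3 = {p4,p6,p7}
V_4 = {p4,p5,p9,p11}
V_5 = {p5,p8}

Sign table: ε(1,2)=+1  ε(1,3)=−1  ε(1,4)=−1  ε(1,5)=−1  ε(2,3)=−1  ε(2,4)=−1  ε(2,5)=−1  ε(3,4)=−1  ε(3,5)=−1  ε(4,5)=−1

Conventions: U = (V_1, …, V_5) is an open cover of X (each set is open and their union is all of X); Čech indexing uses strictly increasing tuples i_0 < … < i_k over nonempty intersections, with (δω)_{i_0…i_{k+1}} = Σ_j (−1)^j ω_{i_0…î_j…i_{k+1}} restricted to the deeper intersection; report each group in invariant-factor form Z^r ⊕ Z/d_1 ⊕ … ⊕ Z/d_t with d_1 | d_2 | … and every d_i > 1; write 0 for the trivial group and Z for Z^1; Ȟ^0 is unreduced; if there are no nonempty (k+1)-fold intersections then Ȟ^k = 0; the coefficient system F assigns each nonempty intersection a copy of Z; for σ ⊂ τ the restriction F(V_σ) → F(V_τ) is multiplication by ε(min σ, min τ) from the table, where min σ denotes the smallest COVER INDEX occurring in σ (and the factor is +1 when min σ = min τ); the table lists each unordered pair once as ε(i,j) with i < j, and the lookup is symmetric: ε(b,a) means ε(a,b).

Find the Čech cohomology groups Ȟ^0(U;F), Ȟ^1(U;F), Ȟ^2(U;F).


Ȟ^0 ≅ Z, Ȟ^1 ≅ Z, Ȟ^2 ≅ 0

nonempty intersections:
  V12={p10} V15={p8} V23={p6} V34={p4} V45={p5}
C dims 5,5; δ0: rk 4, SNF 1^4
Ȟ^0: (5−4)−0=1 ⇒ Z
Ȟ^1: (5−0)−4=1 ⇒ Z
Ȟ^2: (0−0)−0=0 ⇒ 0


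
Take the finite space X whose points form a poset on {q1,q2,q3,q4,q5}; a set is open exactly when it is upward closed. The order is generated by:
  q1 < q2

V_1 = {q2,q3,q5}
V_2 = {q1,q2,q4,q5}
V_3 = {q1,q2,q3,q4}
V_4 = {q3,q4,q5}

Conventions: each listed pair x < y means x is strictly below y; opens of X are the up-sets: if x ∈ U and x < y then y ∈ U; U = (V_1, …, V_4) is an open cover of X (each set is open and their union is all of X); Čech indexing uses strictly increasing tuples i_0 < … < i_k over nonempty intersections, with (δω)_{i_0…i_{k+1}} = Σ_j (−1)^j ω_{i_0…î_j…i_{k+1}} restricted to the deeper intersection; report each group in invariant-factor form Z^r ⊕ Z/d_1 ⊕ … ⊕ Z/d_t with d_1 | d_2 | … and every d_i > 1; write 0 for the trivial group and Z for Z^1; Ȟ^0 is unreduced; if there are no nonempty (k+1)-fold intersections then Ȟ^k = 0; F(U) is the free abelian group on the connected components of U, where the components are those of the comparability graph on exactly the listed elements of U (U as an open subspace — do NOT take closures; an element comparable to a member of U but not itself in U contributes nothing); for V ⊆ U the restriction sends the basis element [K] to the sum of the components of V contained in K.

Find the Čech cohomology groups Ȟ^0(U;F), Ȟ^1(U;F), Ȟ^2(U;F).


intersection data:
  V12={q2,q5} V13={q2,q3} V14={q3,q5} V23={q1,q2,q4} V24={q4,q5} V34={q3,q4}
  V123={q2} V124={q5} V134={q3} V234={q4}
components per intersection:
  V1: {q2} {q3} {q5}
  V2: {q1,q2} {q4} {q5}
  V3: {q1,q2} {q3} {q4}
  V4: {q3} {q4} {q5}
  V12: {q2} {q5}
  V13: {q2} {q3}
  V14: {q3} {q5}
  V23: {q1,q2} {q4}
  V24: {q4} {q5}
  V34: {q3} {q4}
  V123: {q2}
  V124: {q5}
  V134: {q3}
  V234: {q4}
C dims 12,12,4; δ0: rk 8, SNF 1^8; δ1: rk 4, SNF 1^4
Ȟ^0 = (12 − 8) − 0 = 4, so Ȟ^0 ≅ Z^4
Ȟ^1 = (12 − 4) − 8 = 0, so Ȟ^1 ≅ 0
Ȟ^2 = (4 − 0) − 4 = 0, so Ȟ^2 ≅ 0

Ȟ^0 = Z^4; Ȟ^1 = 0; Ȟ^2 = 0


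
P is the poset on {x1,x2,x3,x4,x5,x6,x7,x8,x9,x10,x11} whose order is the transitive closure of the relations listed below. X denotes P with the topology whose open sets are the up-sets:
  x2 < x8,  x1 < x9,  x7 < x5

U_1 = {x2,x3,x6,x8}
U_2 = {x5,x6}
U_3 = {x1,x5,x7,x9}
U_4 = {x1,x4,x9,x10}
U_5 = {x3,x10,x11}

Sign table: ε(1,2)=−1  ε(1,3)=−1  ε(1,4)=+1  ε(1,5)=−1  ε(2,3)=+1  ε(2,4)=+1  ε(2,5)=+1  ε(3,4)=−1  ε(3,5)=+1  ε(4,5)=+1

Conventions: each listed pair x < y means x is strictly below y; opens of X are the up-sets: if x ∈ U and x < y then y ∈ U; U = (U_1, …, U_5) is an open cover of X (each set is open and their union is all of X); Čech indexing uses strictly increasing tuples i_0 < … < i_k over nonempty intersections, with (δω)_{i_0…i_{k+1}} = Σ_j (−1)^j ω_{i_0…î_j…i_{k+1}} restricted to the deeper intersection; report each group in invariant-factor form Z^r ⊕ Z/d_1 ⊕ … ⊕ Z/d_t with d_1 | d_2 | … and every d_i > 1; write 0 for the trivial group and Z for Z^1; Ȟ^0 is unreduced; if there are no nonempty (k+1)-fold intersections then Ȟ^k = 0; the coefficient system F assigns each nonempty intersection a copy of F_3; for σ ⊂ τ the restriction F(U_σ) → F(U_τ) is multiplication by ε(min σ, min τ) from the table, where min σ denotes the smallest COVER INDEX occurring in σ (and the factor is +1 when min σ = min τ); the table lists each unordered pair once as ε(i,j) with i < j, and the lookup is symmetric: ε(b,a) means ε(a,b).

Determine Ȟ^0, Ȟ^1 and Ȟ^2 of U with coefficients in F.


Ȟ^0 = 0, Ȟ^1 = 0 and Ȟ^2 = 0

intersection data:
  U12={x6} U15={x3} U23={x5} U34={x1,x9} U45={x10}
C dims 5,5; δ0: rk_F3 5
Ȟ^0 = (5 − 5) − 0 = 0, so Ȟ^0 ≅ 0
Ȟ^1 = (5 − 0) − 5 = 0, so Ȟ^1 ≅ 0
Ȟ^2 = (0 − 0) − 0 = 0, so Ȟ^2 ≅ 0


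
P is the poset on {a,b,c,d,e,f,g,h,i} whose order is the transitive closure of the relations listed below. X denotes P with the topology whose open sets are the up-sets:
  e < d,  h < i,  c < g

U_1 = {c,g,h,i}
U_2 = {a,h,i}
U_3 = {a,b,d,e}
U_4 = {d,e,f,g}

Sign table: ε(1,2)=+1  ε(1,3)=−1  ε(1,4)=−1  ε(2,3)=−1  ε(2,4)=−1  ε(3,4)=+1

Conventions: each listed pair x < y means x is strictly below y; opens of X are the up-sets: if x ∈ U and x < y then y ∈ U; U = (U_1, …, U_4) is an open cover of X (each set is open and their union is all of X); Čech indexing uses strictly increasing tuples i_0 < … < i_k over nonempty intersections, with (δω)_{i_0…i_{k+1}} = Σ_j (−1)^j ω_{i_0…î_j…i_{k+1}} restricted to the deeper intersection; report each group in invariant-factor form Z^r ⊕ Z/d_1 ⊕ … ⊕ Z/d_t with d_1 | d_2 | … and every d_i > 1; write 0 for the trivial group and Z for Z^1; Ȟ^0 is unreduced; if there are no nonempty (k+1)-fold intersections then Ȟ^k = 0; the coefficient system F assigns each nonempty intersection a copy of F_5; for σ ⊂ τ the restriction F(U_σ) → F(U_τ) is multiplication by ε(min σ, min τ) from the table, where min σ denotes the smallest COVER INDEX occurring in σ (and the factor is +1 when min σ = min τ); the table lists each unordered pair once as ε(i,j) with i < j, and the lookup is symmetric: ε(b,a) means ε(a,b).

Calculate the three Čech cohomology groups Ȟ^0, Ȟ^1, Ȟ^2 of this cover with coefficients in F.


Ȟ^0(U;F) ≅ Z/5, Ȟ^1(U;F) ≅ Z/5, Ȟ^2(U;F) ≅ 0

nerve simplices:
  U12={h,i} U14={g} U23={a} U34={d,e}
C dims 4,4; δ0: rk_F5 3
degree 0: 4−3−0 = 1 → Ȟ^0 ≅ Z/5
degree 1: 4−0−3 = 1 → Ȟ^1 ≅ Z/5
degree 2: 0−0−0 = 0 → Ȟ^2 ≅ 0


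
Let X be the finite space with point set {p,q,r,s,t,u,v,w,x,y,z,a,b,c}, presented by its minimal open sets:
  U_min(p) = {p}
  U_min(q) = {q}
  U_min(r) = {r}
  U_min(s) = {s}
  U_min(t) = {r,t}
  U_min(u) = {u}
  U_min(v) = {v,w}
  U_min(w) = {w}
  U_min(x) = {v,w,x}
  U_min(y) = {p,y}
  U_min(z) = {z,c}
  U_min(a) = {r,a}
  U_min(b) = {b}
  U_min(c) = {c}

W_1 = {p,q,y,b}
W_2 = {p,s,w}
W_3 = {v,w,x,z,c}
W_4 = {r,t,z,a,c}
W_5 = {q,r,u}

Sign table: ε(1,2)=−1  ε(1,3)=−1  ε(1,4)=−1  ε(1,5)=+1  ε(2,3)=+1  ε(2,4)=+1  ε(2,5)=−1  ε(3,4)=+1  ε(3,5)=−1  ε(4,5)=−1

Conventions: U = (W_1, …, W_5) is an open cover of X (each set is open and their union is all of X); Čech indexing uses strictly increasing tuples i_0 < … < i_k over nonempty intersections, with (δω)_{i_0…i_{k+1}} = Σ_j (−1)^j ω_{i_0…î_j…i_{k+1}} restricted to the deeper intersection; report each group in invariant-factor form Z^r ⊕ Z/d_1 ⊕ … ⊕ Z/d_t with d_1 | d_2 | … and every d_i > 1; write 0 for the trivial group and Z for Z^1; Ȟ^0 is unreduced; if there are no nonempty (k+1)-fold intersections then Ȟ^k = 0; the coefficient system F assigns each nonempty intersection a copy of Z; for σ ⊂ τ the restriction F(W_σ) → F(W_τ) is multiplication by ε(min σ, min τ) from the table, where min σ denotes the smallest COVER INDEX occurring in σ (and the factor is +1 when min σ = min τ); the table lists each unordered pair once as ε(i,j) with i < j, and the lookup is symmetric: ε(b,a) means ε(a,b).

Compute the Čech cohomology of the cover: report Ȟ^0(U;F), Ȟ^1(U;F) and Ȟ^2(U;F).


cover nerve:
  W12={p} W15={q} W23={w} W34={z,c} W45={r}
C dims 5,5; δ0: rk 4, SNF 1^4
Ȟ^0: (5−4)−0=1 ⇒ Z
Ȟ^1: (5−0)−4=1 ⇒ Z
Ȟ^2: (0−0)−0=0 ⇒ 0

Ȟ^0 ≅ Z, Ȟ^1 ≅ Z, Ȟ^2 ≅ 0


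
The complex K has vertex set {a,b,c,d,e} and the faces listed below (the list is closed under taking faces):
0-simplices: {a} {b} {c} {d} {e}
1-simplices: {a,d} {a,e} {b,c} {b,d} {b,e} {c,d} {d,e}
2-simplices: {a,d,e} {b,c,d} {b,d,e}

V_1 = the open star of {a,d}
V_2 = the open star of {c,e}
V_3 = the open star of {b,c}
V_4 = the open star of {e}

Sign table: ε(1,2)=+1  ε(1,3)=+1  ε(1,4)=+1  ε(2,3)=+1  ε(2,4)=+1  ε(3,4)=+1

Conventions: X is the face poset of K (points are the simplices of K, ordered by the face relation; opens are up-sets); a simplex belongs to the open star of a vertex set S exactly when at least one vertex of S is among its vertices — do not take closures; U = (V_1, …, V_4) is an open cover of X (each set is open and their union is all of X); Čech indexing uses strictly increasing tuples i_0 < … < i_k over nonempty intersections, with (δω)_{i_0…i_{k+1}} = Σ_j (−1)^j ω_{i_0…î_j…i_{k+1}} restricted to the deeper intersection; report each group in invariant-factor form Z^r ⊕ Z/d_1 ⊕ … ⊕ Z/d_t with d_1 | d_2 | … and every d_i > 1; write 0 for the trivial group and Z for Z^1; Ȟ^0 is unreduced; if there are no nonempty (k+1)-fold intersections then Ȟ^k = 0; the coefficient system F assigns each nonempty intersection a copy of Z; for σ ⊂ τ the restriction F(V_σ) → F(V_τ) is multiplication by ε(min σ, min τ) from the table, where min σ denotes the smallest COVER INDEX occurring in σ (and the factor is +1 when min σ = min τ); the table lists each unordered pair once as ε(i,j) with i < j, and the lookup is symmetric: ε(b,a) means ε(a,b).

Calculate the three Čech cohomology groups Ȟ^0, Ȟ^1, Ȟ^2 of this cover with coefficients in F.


Ȟ^0 = Z, Ȟ^1 = 0 and Ȟ^2 = 0

nerve of the cover:
  V1={{a},{d},{a,d},{a,e},{b,d},{c,d},{d,e},{a,d,e},{b,c,d},{b,d,e}} V2={{c},{e},{a,e},{b,c},{b,e},{c,d},{d,e},{a,d,e},{b,c,d},{b,d,e}} V3={{b},{c},{b,c},{b,d},{b,e},{c,d},{b,c,d},{b,d,e}} V4={{e},{a,e},{b,e},{d,e},{a,d,e},{b,d,e}}
  V12={{a,e},{c,d},{d,e},{a,d,e},{b,c,d},{b,d,e}} V13={{b,d},{c,d},{b,c,d},{b,d,e}} V14={{a,e},{d,e},{a,d,e},{b,d,e}} V23={{c},{b,c},{b,e},{c,d},{b,c,d},{b,d,e}} V24={{e},{a,e},{b,e},{d,e},{a,d,e},{b,d,e}} V34={{b,e},{b,d,e}}
  V123={{c,d},{b,c,d},{b,d,e}} V124={{a,e},{d,e},{a,d,e},{b,d,e}} V134={{b,d,e}} V234={{b,e},{b,d,e}}
  V1234={{b,d,e}}
C dims 4,6,4,1; δ0: rk 3, SNF 1^3; δ1: rk 3, SNF 1^3; δ2: rk 1, SNF 1^1
Ȟ^0 = (4 − 3) − 0 = 1, so Ȟ^0 ≅ Z
Ȟ^1 = (6 − 3) − 3 = 0, so Ȟ^1 ≅ 0
Ȟ^2 = (4 − 1) − 3 = 0, so Ȟ^2 ≅ 0


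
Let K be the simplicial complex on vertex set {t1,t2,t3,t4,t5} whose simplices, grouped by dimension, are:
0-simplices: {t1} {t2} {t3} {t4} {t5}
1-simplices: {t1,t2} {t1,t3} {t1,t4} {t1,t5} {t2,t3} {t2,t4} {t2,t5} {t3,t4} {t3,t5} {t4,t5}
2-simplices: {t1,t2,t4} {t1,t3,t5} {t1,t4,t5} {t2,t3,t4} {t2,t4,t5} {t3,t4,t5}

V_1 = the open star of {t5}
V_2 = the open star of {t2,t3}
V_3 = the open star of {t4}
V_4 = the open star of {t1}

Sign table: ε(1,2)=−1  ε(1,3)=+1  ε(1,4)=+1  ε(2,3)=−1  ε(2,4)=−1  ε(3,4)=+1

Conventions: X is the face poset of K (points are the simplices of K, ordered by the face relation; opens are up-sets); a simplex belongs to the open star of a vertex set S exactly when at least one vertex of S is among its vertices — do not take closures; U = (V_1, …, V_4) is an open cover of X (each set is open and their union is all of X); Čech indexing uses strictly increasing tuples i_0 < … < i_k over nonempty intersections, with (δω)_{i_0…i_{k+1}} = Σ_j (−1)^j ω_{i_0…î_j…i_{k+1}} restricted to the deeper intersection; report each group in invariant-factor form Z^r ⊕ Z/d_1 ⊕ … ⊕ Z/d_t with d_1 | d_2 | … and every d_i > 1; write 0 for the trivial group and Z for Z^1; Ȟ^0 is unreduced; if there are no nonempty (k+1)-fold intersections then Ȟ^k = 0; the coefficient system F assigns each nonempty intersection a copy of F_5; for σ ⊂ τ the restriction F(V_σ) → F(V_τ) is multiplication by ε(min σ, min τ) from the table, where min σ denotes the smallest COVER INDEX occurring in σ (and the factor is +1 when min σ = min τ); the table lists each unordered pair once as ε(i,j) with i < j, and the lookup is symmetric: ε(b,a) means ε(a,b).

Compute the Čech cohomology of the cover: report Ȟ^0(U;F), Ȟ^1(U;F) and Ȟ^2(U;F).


Ȟ^0(U;F) ≅ Z/5; Ȟ^1(U;F) ≅ 0; Ȟ^2(U;F) ≅ Z/5

cover nerve:
  V1={{t5},{t1,t5},{t2,t5},{t3,t5},{t4,t5},{t1,t3,t5},{t1,t4,t5},{t2,t4,t5},{t3,t4,t5}} V2={{t2},{t3},{t1,t2},{t1,t3},{t2,t3},{t2,t4},{t2,t5},{t3,t4},{t3,t5},{t1,t2,t4},{t1,t3,t5},{t2,t3,t4},{t2,t4,t5},{t3,t4,t5}} V3={{t4},{t1,t4},{t2,t4},{t3,t4},{t4,t5},{t1,t2,t4},{t1,t4,t5},{t2,t3,t4},{t2,t4,t5},{t3,t4,t5}} V4={{t1},{t1,t2},{t1,t3},{t1,t4},{t1,t5},{t1,t2,t4},{t1,t3,t5},{t1,t4,t5}}
  V12={{t2,t5},{t3,t5},{t1,t3,t5},{t2,t4,t5},{t3,t4,t5}} V13={{t4,t5},{t1,t4,t5},{t2,t4,t5},{t3,t4,t5}} V14={{t1,t5},{t1,t3,t5},{t1,t4,t5}} V23={{t2,t4},{t3,t4},{t1,t2,t4},{t2,t3,t4},{t2,t4,t5},{t3,t4,t5}} V24={{t1,t2},{t1,t3},{t1,t2,t4},{t1,t3,t5}} V34={{t1,t4},{t1,t2,t4},{t1,t4,t5}}
  V123={{t2,t4,t5},{t3,t4,t5}} V124={{t1,t3,t5}} V134={{t1,t4,t5}} V234={{t1,t2,t4}}
C dims 4,6,4; δ0: rk_F5 3; δ1: rk_F5 3
Ȟ^0: (4−3)−0=1 ⇒ Z/5
Ȟ^1: (6−3)−3=0 ⇒ 0
Ȟ^2: (4−0)−3=1 ⇒ Z/5


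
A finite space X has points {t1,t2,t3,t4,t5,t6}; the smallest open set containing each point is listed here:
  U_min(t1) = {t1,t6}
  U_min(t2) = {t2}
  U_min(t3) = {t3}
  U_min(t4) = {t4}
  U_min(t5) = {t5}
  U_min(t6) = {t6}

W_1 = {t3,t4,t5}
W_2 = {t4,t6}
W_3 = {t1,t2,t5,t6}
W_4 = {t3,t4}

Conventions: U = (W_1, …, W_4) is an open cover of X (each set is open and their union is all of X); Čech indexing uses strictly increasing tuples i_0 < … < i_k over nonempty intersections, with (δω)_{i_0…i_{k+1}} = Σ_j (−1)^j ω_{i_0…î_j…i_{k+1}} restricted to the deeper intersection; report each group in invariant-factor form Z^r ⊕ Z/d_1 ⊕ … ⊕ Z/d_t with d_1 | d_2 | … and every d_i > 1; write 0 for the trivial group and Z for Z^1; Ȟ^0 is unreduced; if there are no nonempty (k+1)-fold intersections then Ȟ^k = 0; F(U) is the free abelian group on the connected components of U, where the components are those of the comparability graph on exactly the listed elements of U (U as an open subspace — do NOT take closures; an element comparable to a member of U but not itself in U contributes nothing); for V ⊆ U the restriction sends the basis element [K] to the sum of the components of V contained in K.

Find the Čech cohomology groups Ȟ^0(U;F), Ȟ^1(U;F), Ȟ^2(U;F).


intersection data:
  W12={t4} W13={t5} W14={t3,t4} W23={t6} W24={t4}
  W124={t4}
components per intersection:
  W1: {t3} {t4} {t5}
  W2: {t4} {t6}
  W3: {t1,t6} {t2} {t5}
  W4: {t3} {t4}
  W12: {t4}
  W13: {t5}
  W14: {t3} {t4}
  W23: {t6}
  W24: {t4}
  W124: {t4}
C dims 10,6,1; δ0: rk 5, SNF 1^5; δ1: rk 1, SNF 1^1
Ȟ^0 = (10 − 5) − 0 = 5, so Ȟ^0 ≅ Z^5
Ȟ^1 = (6 − 1) − 5 = 0, so Ȟ^1 ≅ 0
Ȟ^2 = (1 − 0) − 1 = 0, so Ȟ^2 ≅ 0

Ȟ^0(U;F) ≅ Z^5,  Ȟ^1(U;F) ≅ 0,  Ȟ^2(U;F) ≅ 0


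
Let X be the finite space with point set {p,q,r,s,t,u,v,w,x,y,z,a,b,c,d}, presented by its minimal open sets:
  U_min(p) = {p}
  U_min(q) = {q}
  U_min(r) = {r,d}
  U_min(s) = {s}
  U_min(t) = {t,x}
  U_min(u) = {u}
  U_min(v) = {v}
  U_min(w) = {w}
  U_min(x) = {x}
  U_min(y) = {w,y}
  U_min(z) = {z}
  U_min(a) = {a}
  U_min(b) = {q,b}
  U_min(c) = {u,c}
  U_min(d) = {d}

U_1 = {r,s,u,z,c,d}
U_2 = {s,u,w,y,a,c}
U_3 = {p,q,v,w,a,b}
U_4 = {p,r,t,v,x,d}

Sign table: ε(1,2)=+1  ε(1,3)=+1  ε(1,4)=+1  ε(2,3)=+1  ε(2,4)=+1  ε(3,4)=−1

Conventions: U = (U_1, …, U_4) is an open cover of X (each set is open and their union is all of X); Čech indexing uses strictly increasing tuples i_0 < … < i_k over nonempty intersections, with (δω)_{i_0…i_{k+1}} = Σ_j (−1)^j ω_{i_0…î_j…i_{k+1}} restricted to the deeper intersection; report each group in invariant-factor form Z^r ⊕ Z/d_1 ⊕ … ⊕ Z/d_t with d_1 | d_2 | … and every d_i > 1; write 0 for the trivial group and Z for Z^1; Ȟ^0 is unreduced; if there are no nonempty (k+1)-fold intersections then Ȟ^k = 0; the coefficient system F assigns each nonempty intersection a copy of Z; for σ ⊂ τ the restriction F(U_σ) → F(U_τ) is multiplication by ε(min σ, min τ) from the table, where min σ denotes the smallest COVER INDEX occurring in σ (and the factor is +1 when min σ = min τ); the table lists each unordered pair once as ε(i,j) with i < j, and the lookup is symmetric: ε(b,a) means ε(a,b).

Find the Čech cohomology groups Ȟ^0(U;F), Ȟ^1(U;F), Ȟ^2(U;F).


nonempty overlaps:
  U12={s,u,c} U14={r,d} U23={w,a} U34={p,v}
C dims 4,4; δ0: rk 4, SNF 1^3·2
degree 0: 4−4−0 = 0 → Ȟ^0 ≅ 0
degree 1: 4−0−4 = 0 plus torsion [2] → Ȟ^1 ≅ Z/2
degree 2: 0−0−0 = 0 → Ȟ^2 ≅ 0

Ȟ^0 ≅ 0; Ȟ^1 ≅ Z/2; Ȟ^2 ≅ 0


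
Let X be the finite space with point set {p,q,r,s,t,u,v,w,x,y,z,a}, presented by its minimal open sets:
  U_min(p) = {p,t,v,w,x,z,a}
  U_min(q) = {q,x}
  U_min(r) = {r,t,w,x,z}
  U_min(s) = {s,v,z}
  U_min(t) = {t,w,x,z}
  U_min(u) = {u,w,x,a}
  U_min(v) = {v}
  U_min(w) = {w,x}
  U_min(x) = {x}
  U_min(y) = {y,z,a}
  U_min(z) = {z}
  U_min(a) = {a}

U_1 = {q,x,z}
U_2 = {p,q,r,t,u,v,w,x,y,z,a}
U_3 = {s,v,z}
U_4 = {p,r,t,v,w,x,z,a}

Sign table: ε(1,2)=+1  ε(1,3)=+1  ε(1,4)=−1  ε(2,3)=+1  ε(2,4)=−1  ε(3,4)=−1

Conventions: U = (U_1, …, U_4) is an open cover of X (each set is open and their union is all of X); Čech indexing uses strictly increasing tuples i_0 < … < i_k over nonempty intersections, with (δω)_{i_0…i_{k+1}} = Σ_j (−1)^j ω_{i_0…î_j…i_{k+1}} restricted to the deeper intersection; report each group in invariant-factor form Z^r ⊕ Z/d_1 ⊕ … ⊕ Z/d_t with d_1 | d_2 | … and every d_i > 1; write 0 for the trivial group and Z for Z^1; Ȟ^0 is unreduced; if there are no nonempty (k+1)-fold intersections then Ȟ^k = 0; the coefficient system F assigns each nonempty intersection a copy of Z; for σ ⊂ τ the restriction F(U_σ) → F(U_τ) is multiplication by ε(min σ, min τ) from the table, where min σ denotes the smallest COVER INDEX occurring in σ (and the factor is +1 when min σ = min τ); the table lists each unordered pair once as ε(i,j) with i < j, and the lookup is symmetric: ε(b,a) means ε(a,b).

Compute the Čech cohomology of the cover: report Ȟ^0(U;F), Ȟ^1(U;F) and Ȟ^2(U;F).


Ȟ^0 = Z,  Ȟ^1 = 0,  Ȟ^2 = 0

nonempty overlaps:
  U12={q,x,z} U13={z} U14={x,z} U23={v,z} U24={p,r,t,v,w,x,z,a} U34={v,z}
  U123={z} U124={x,z} U134={z} U234={v,z}
  U1234={z}
C dims 4,6,4,1; δ0: rk 3, SNF 1^3; δ1: rk 3, SNF 1^3; δ2: rk 1, SNF 1^1
degree 0: 4−3−0 = 1 → Ȟ^0 ≅ Z
degree 1: 6−3−3 = 0 → Ȟ^1 ≅ 0
degree 2: 4−1−3 = 0 → Ȟ^2 ≅ 0


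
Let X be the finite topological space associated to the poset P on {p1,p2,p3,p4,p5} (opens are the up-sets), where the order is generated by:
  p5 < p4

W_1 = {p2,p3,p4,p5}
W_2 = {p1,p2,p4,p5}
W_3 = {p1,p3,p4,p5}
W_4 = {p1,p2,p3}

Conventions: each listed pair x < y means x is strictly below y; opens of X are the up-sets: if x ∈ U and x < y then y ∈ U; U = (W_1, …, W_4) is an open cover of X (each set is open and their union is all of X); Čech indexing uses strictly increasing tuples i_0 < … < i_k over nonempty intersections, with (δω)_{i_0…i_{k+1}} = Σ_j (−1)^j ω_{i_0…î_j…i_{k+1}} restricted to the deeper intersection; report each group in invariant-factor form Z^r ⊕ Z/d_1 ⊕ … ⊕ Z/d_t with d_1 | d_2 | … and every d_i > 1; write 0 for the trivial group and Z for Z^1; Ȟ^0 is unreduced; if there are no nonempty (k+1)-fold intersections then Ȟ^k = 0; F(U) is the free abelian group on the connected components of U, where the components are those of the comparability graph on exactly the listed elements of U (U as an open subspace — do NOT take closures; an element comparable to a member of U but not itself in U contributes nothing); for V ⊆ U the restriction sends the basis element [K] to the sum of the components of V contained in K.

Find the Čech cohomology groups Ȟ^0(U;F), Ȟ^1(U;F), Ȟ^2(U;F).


Ȟ^0(U;F) ≅ Z^4,  Ȟ^1(U;F) ≅ 0,  Ȟ^2(U;F) ≅ 0

nerve simplices:
  W12={p2,p4,p5} W13={p3,p4,p5} W14={p2,p3} W23={p1,p4,p5} W24={p1,p2} W34={p1,p3}
  W123={p4,p5} W124={p2} W134={p3} W234={p1}
components per intersection:
  W1: {p2} {p3} {p4,p5}
  W2: {p1} {p2} {p4,p5}
  W3: {p1} {p3} {p4,p5}
  W4: {p1} {p2} {p3}
  W12: {p2} {p4,p5}
  W13: {p3} {p4,p5}
  W14: {p2} {p3}
  W23: {p1} {p4,p5}
  W24: {p1} {p2}
  W34: {p1} {p3}
  W123: {p4,p5}
  W124: {p2}
  W134: {p3}
  W234: {p1}
C dims 12,12,4; δ0: rk 8, SNF 1^8; δ1: rk 4, SNF 1^4
degree 0: 12−8−0 = 4 → Ȟ^0 ≅ Z^4
degree 1: 12−4−8 = 0 → Ȟ^1 ≅ 0
degree 2: 4−0−4 = 0 → Ȟ^2 ≅ 0
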